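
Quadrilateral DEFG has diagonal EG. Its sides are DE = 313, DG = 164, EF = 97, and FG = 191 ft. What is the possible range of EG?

From triangle DEG: |313 − 164| < EG < 313 + 164, i.e. 149 < EG < 477.
From triangle FEG: 94 < EG < 288.
Both must hold, so EG lies in the intersection.

149 < EG < 288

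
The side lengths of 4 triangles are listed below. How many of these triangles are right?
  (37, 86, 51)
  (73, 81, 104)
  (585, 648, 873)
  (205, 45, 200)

(37,86,51): 37²+51² = 3970 < 7396 = 86² → obtuse
(73,81,104): 73²+81² = 11890 > 10816 = 104² → acute
(585,648,873): 585²+648² = 762129 = 873² → right
(205,45,200): 45²+200² = 42025 = 205² → right
2 of the 4 are right.

2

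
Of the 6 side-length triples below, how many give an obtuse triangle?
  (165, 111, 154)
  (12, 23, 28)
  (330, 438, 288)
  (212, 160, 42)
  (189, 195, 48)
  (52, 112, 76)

(165,111,154): 111²+154² = 36037 > 27225 = 165² → acute
(12,23,28): 12²+23² = 673 < 784 = 28² → obtuse
(330,438,288): 288²+330² = 191844 = 438² → right
(212,160,42): 42+160 ≤ 212, not a triangle
(189,195,48): 48²+189² = 38025 = 195² → right
(52,112,76): 52²+76² = 8480 < 12544 = 112² → obtuse
2 of the 6 are obtuse.

2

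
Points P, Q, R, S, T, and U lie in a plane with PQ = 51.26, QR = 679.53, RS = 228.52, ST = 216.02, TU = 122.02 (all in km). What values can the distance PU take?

The maximum is all hops collinear in one direction: 51.26 + 679.53 + 228.52 + 216.02 + 122.02 = 1297.35.
The longest hop is 679.53; the others sum to 617.82. Folding the others back against it leaves at least 679.53 − 617.82 = 61.71.

61.71 ≤ PU ≤ 1297.35 km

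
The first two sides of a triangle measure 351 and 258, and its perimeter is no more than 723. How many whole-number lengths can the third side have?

Triangle inequality: 93 < x < 609. Perimeter ≤ 723 gives x ≤ 723 − 351 − 258 = 114.
So 93 < x ≤ 114; integers 94 through 114: 21 values.

21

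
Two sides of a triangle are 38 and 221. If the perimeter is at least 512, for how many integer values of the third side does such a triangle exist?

6

Triangle inequality: 183 < x < 259. Perimeter ≥ 512 gives x ≥ 512 − 38 − 221 = 253.
So 253 ≤ x < 259; integers 253 through 258: 6 values.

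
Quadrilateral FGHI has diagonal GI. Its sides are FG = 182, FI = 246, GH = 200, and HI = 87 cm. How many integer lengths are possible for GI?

From triangle FGI: 64 < GI < 428.
From triangle HGI: 113 < GI < 287.
Intersection: 113 < GI < 287, so integers 114 through 286: 173 values.

173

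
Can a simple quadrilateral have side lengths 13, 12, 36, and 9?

No

For a quadrilateral, each side must be shorter than the sum of the others.
Here the longest side is 36, but the remaining 3 sides sum to only 34.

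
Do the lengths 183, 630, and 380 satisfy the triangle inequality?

The longest side is 630, but the other two sum to only 563.
563 < 630, so the triangle inequality fails.

No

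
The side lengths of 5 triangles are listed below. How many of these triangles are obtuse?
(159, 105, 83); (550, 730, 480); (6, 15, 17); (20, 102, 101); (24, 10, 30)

(159,105,83): 83²+105² = 17914 < 25281 = 159² → obtuse
(550,730,480): 480²+550² = 532900 = 730² → right
(6,15,17): 6²+15² = 261 < 289 = 17² → obtuse
(20,102,101): 20²+101² = 10601 > 10404 = 102² → acute
(24,10,30): 10²+24² = 676 < 900 = 30² → obtuse
3 of the 5 are obtuse.

3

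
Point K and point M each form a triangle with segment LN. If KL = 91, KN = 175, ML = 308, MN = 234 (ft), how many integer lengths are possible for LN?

From triangle KLN: 84 < LN < 266.
From triangle MLN: 74 < LN < 542.
Intersection: 84 < LN < 266, so integers 85 through 265: 181 values.

181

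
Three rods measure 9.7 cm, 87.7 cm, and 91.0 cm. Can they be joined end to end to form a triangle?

Yes

The longest side is 91.0, and the other two sum to 97.4.
Since 97.4 > 91.0, the triangle inequality holds.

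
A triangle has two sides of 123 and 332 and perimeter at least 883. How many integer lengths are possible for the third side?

Triangle inequality: 209 < x < 455. Perimeter ≥ 883 gives x ≥ 883 − 123 − 332 = 428.
So 428 ≤ x < 455; integers 428 through 454: 27 values.

27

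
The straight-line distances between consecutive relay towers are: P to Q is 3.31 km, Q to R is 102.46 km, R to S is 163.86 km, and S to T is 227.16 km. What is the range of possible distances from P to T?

The maximum is all hops collinear in one direction: 3.31 + 102.46 + 163.86 + 227.16 = 496.79.
The longest hop is 227.16; the others sum to 269.63. Since 227.16 ≤ 269.63, the path can fold back on itself completely, so the minimum distance is 0.

0 ≤ PT ≤ 496.79 km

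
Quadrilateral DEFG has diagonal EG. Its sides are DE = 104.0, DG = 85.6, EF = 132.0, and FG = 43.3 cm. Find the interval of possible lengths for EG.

88.7 < EG < 175.3

From triangle DEG: |104.0 − 85.6| < EG < 104.0 + 85.6, i.e. 18.4 < EG < 189.6.
From triangle FEG: 88.7 < EG < 175.3.
Both must hold, so EG lies in the intersection.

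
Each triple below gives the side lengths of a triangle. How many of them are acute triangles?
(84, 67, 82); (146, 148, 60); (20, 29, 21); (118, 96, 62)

(84,67,82): 67²+82² = 11213 > 7056 = 84² → acute
(146,148,60): 60²+146² = 24916 > 21904 = 148² → acute
(20,29,21): 20²+21² = 841 = 29² → right
(118,96,62): 62²+96² = 13060 < 13924 = 118² → obtuse
2 of the 4 are acute.

2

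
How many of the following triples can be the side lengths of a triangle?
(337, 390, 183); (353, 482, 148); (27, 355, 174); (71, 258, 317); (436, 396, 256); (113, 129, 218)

(183,337,390): 183+337 > 390 → valid
(148,353,482): 148+353 > 482 → valid
(27,174,355): 27+174 ≤ 355 → not valid
(71,258,317): 71+258 > 317 → valid
(256,396,436): 256+396 > 436 → valid
(113,129,218): 113+129 > 218 → valid
5 of the 6 triples form a triangle.

5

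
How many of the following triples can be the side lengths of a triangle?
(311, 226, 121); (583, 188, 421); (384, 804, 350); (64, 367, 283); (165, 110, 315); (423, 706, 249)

(121,226,311): 121+226 > 311 → valid
(188,421,583): 188+421 > 583 → valid
(350,384,804): 350+384 ≤ 804 → not valid
(64,283,367): 64+283 ≤ 367 → not valid
(110,165,315): 110+165 ≤ 315 → not valid
(249,423,706): 249+423 ≤ 706 → not valid
2 of the 6 triples form a triangle.

2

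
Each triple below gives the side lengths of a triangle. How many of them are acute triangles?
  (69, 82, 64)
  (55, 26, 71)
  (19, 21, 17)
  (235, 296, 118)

2

(69,82,64): 64²+69² = 8857 > 6724 = 82² → acute
(55,26,71): 26²+55² = 3701 < 5041 = 71² → obtuse
(19,21,17): 17²+19² = 650 > 441 = 21² → acute
(235,296,118): 118²+235² = 69149 < 87616 = 296² → obtuse
2 of the 4 are acute.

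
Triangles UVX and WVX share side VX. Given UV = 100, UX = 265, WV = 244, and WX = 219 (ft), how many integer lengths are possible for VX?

From triangle UVX: 165 < VX < 365.
From triangle WVX: 25 < VX < 463.
Intersection: 165 < VX < 365, so integers 166 through 364: 199 values.

199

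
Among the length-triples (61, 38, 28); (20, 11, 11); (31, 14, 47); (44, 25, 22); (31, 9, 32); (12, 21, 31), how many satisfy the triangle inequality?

5

(28,38,61): 28+38 > 61 → valid
(11,11,20): 11+11 > 20 → valid
(14,31,47): 14+31 ≤ 47 → not valid
(22,25,44): 22+25 > 44 → valid
(9,31,32): 9+31 > 32 → valid
(12,21,31): 12+21 > 31 → valid
5 of the 6 triples form a triangle.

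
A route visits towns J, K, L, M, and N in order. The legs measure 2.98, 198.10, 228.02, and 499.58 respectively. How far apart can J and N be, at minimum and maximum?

70.48 ≤ JN ≤ 928.68

The maximum is all hops collinear in one direction: 2.98 + 198.10 + 228.02 + 499.58 = 928.68.
The longest hop is 499.58; the others sum to 429.10. Folding the others back against it leaves at least 499.58 − 429.10 = 70.48.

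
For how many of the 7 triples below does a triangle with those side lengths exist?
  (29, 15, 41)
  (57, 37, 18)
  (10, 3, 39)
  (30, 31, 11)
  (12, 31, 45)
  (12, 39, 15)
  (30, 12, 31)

3

(15,29,41): 15+29 > 41 → valid
(18,37,57): 18+37 ≤ 57 → not valid
(3,10,39): 3+10 ≤ 39 → not valid
(11,30,31): 11+30 > 31 → valid
(12,31,45): 12+31 ≤ 45 → not valid
(12,15,39): 12+15 ≤ 39 → not valid
(12,30,31): 12+30 > 31 → valid
3 of the 7 triples form a triangle.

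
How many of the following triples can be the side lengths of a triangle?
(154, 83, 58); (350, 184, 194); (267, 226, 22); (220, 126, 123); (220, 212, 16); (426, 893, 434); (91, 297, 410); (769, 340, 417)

(58,83,154): 58+83 ≤ 154 → not valid
(184,194,350): 184+194 > 350 → valid
(22,226,267): 22+226 ≤ 267 → not valid
(123,126,220): 123+126 > 220 → valid
(16,212,220): 16+212 > 220 → valid
(426,434,893): 426+434 ≤ 893 → not valid
(91,297,410): 91+297 ≤ 410 → not valid
(340,417,769): 340+417 ≤ 769 → not valid
3 of the 8 triples form a triangle.

3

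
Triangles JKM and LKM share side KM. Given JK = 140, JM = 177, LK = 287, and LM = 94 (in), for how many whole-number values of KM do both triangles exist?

123

From triangle JKM: 37 < KM < 317.
From triangle LKM: 193 < KM < 381.
Intersection: 193 < KM < 317, so integers 194 through 316: 123 values.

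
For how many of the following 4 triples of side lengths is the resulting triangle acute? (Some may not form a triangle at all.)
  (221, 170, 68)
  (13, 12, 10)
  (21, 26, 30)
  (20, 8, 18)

(221,170,68): 68²+170² = 33524 < 48841 = 221² → obtuse
(13,12,10): 10²+12² = 244 > 169 = 13² → acute
(21,26,30): 21²+26² = 1117 > 900 = 30² → acute
(20,8,18): 8²+18² = 388 < 400 = 20² → obtuse
2 of the 4 are acute.

2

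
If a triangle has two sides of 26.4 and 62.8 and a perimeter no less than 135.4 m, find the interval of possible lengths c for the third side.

46.2 ≤ c < 89.2 m

Triangle inequality alone gives 36.4 < c < 89.2.
The perimeter condition gives c ≥ 135.4 − 26.4 − 62.8 = 46.2.
Intersecting the two: 46.2 ≤ c < 89.2.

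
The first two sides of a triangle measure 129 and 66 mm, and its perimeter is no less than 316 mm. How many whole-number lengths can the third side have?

74

Triangle inequality: 63 < x < 195. Perimeter ≥ 316 gives x ≥ 316 − 129 − 66 = 121.
So 121 ≤ x < 195; integers 121 through 194: 74 values.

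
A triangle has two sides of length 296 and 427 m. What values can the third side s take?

By the triangle inequality, s must be less than 296 + 427 = 723 and greater than |296 − 427| = 131.

131 < s < 723 (m)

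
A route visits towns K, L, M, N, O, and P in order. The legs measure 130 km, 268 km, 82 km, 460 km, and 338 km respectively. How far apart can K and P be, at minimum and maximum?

0 ≤ KP ≤ 1278 km

The maximum is all hops collinear in one direction: 130 + 268 + 82 + 460 + 338 = 1278.
The longest hop is 460; the others sum to 818. Since 460 ≤ 818, the path can fold back on itself completely, so the minimum distance is 0.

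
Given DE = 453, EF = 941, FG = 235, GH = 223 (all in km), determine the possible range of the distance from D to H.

30 ≤ DH ≤ 1852 km

The maximum is all hops collinear in one direction: 453 + 941 + 235 + 223 = 1852.
The longest hop is 941; the others sum to 911. Folding the others back against it leaves at least 941 − 911 = 30.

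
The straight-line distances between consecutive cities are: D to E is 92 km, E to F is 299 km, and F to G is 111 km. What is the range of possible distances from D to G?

96 ≤ DG ≤ 502 km

The maximum is all hops collinear in one direction: 92 + 299 + 111 = 502.
The longest hop is 299; the others sum to 203. Folding the others back against it leaves at least 299 − 203 = 96.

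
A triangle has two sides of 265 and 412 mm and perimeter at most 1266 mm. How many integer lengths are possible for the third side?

Triangle inequality: 147 < x < 677. Perimeter ≤ 1266 gives x ≤ 1266 − 265 − 412 = 589.
So 147 < x ≤ 589; integers 148 through 589: 442 values.

442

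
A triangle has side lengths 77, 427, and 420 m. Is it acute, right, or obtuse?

Compare the square of the longest side to the sum of squares of the other two: 77² + 420² = 182329 = 427².

right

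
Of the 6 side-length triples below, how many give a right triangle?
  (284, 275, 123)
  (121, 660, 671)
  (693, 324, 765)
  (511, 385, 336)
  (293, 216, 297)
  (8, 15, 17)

4

(284,275,123): 123²+275² = 90754 > 80656 = 284² → acute
(121,660,671): 121²+660² = 450241 = 671² → right
(693,324,765): 324²+693² = 585225 = 765² → right
(511,385,336): 336²+385² = 261121 = 511² → right
(293,216,297): 216²+293² = 132505 > 88209 = 297² → acute
(8,15,17): 8²+15² = 289 = 17² → right
4 of the 6 are right.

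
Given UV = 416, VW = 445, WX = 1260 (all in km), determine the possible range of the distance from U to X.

399 ≤ UX ≤ 2121 km

The maximum is all hops collinear in one direction: 416 + 445 + 1260 = 2121.
The longest hop is 1260; the others sum to 861. Folding the others back against it leaves at least 1260 − 861 = 399.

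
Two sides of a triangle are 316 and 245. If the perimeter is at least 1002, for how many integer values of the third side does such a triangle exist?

Triangle inequality: 71 < x < 561. Perimeter ≥ 1002 gives x ≥ 1002 − 316 − 245 = 441.
So 441 ≤ x < 561; integers 441 through 560: 120 values.

120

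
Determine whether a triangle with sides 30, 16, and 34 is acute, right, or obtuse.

right

Compare the square of the longest side to the sum of squares of the other two: 16² + 30² = 1156 = 34².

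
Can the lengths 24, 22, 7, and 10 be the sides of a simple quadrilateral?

A quadrilateral exists iff every side is shorter than the sum of the others — equivalently, the longest side is less than the sum of the rest.
Longest side 24 < 39 (sum of the remaining 3), so yes.

Yes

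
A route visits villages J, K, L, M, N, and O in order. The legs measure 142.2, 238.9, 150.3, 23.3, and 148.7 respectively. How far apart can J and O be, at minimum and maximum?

The maximum is all hops collinear in one direction: 142.2 + 238.9 + 150.3 + 23.3 + 148.7 = 703.4.
The longest hop is 238.9; the others sum to 464.5. Since 238.9 ≤ 464.5, the path can fold back on itself completely, so the minimum distance is 0.

0 ≤ JO ≤ 703.4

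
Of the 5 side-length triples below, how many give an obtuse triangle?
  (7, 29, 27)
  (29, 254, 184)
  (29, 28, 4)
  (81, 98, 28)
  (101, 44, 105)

3

(7,29,27): 7²+27² = 778 < 841 = 29² → obtuse
(29,254,184): 29+184 ≤ 254, not a triangle
(29,28,4): 4²+28² = 800 < 841 = 29² → obtuse
(81,98,28): 28²+81² = 7345 < 9604 = 98² → obtuse
(101,44,105): 44²+101² = 12137 > 11025 = 105² → acute
3 of the 5 are obtuse.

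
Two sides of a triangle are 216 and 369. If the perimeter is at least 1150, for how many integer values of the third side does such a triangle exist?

20

Triangle inequality: 153 < x < 585. Perimeter ≥ 1150 gives x ≥ 1150 − 216 − 369 = 565.
So 565 ≤ x < 585; integers 565 through 584: 20 values.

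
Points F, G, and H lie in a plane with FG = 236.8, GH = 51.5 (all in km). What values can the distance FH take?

By the triangle inequality, |236.8 − 51.5| ≤ FH ≤ 236.8 + 51.5.

185.3 ≤ FH ≤ 288.3 km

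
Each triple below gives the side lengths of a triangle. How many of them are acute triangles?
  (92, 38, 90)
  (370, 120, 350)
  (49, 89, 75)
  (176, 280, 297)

3

(92,38,90): 38²+90² = 9544 > 8464 = 92² → acute
(370,120,350): 120²+350² = 136900 = 370² → right
(49,89,75): 49²+75² = 8026 > 7921 = 89² → acute
(176,280,297): 176²+280² = 109376 > 88209 = 297² → acute
3 of the 4 are acute.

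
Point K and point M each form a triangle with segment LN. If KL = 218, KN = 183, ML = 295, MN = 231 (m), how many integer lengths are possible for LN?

From triangle KLN: 35 < LN < 401.
From triangle MLN: 64 < LN < 526.
Intersection: 64 < LN < 401, so integers 65 through 400: 336 values.

336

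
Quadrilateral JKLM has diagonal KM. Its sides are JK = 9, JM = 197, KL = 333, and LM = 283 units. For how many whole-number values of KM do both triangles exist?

17

From triangle JKM: 188 < KM < 206.
From triangle LKM: 50 < KM < 616.
Intersection: 188 < KM < 206, so integers 189 through 205: 17 values.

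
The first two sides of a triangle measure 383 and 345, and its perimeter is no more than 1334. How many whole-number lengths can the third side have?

Triangle inequality: 38 < x < 728. Perimeter ≤ 1334 gives x ≤ 1334 − 383 − 345 = 606.
So 38 < x ≤ 606; integers 39 through 606: 568 values.

568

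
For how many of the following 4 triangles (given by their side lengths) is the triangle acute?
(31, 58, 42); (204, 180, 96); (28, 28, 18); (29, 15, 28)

2

(31,58,42): 31²+42² = 2725 < 3364 = 58² → obtuse
(204,180,96): 96²+180² = 41616 = 204² → right
(28,28,18): 18²+28² = 1108 > 784 = 28² → acute
(29,15,28): 15²+28² = 1009 > 841 = 29² → acute
2 of the 4 are acute.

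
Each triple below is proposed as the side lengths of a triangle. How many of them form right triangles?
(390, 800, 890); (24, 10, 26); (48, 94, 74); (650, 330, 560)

(390,800,890): 390²+800² = 792100 = 890² → right
(24,10,26): 10²+24² = 676 = 26² → right
(48,94,74): 48²+74² = 7780 < 8836 = 94² → obtuse
(650,330,560): 330²+560² = 422500 = 650² → right
3 of the 4 are right.

3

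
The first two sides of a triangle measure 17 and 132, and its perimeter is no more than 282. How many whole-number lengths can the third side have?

18

Triangle inequality: 115 < x < 149. Perimeter ≤ 282 gives x ≤ 282 − 17 − 132 = 133.
So 115 < x ≤ 133; integers 116 through 133: 18 values.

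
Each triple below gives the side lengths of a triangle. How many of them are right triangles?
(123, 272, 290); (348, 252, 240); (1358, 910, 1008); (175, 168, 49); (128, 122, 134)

3

(123,272,290): 123²+272² = 89113 > 84100 = 290² → acute
(348,252,240): 240²+252² = 121104 = 348² → right
(1358,910,1008): 910²+1008² = 1844164 = 1358² → right
(175,168,49): 49²+168² = 30625 = 175² → right
(128,122,134): 122²+128² = 31268 > 17956 = 134² → acute
3 of the 5 are right.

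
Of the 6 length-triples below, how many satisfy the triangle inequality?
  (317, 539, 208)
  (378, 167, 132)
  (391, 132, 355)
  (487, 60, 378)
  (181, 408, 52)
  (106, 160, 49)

(208,317,539): 208+317 ≤ 539 → not valid
(132,167,378): 132+167 ≤ 378 → not valid
(132,355,391): 132+355 > 391 → valid
(60,378,487): 60+378 ≤ 487 → not valid
(52,181,408): 52+181 ≤ 408 → not valid
(49,106,160): 49+106 ≤ 160 → not valid
1 of the 6 triples forms a triangle.

1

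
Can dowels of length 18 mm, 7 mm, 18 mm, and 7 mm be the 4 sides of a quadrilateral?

Yes

A quadrilateral exists iff every side is shorter than the sum of the others — equivalently, the longest side is less than the sum of the rest.
Longest side 18 < 32 (sum of the remaining 3), so yes.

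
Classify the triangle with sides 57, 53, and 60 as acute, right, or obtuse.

Compare the square of the longest side to the sum of squares of the other two: 53² + 57² = 6058 > 3600 = 60².

acute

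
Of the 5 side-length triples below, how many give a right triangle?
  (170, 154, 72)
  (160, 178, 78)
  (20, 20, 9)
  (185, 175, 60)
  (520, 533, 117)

4

(170,154,72): 72²+154² = 28900 = 170² → right
(160,178,78): 78²+160² = 31684 = 178² → right
(20,20,9): 9²+20² = 481 > 400 = 20² → acute
(185,175,60): 60²+175² = 34225 = 185² → right
(520,533,117): 117²+520² = 284089 = 533² → right
4 of the 5 are right.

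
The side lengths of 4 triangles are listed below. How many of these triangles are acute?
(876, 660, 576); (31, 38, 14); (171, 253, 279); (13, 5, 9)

1

(876,660,576): 576²+660² = 767376 = 876² → right
(31,38,14): 14²+31² = 1157 < 1444 = 38² → obtuse
(171,253,279): 171²+253² = 93250 > 77841 = 279² → acute
(13,5,9): 5²+9² = 106 < 169 = 13² → obtuse
1 of the 4 is acute.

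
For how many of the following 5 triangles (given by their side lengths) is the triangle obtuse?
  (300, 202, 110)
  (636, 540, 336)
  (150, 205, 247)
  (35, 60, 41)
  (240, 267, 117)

2

(300,202,110): 110²+202² = 52904 < 90000 = 300² → obtuse
(636,540,336): 336²+540² = 404496 = 636² → right
(150,205,247): 150²+205² = 64525 > 61009 = 247² → acute
(35,60,41): 35²+41² = 2906 < 3600 = 60² → obtuse
(240,267,117): 117²+240² = 71289 = 267² → right
2 of the 5 are obtuse.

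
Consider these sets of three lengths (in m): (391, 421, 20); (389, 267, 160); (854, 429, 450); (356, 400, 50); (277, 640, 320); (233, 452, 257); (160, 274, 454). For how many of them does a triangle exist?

(20,391,421): 20+391 ≤ 421 → not valid
(160,267,389): 160+267 > 389 → valid
(429,450,854): 429+450 > 854 → valid
(50,356,400): 50+356 > 400 → valid
(277,320,640): 277+320 ≤ 640 → not valid
(233,257,452): 233+257 > 452 → valid
(160,274,454): 160+274 ≤ 454 → not valid
4 of the 7 triples form a triangle.

4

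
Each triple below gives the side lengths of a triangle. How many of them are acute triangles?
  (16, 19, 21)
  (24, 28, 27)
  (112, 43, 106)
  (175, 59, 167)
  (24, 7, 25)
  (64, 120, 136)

(16,19,21): 16²+19² = 617 > 441 = 21² → acute
(24,28,27): 24²+27² = 1305 > 784 = 28² → acute
(112,43,106): 43²+106² = 13085 > 12544 = 112² → acute
(175,59,167): 59²+167² = 31370 > 30625 = 175² → acute
(24,7,25): 7²+24² = 625 = 25² → right
(64,120,136): 64²+120² = 18496 = 136² → right
4 of the 6 are acute.

4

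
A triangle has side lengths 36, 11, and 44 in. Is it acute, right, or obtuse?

obtuse

Compare the square of the longest side to the sum of squares of the other two: 11² + 36² = 1417 < 1936 = 44².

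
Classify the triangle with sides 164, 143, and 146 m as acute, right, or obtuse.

acute

Compare the square of the longest side to the sum of squares of the other two: 143² + 146² = 41765 > 26896 = 164².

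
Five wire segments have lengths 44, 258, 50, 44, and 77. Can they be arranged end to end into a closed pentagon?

For a pentagon, each side must be shorter than the sum of the others.
Here the longest side is 258, but the remaining 4 sides sum to only 215.

No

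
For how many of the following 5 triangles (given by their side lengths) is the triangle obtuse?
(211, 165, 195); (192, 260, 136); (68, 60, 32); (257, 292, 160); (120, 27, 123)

1

(211,165,195): 165²+195² = 65250 > 44521 = 211² → acute
(192,260,136): 136²+192² = 55360 < 67600 = 260² → obtuse
(68,60,32): 32²+60² = 4624 = 68² → right
(257,292,160): 160²+257² = 91649 > 85264 = 292² → acute
(120,27,123): 27²+120² = 15129 = 123² → right
1 of the 5 is obtuse.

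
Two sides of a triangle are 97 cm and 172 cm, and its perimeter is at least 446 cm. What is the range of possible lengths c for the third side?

Triangle inequality alone gives 75 < c < 269.
The perimeter condition gives c ≥ 446 − 97 − 172 = 177.
Intersecting the two: 177 ≤ c < 269.

177 ≤ c < 269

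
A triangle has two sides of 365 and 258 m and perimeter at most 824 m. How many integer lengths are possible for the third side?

Triangle inequality: 107 < x < 623. Perimeter ≤ 824 gives x ≤ 824 − 365 − 258 = 201.
So 107 < x ≤ 201; integers 108 through 201: 94 values.

94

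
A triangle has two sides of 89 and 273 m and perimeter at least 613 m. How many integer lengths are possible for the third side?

Triangle inequality: 184 < x < 362. Perimeter ≥ 613 gives x ≥ 613 − 89 − 273 = 251.
So 251 ≤ x < 362; integers 251 through 361: 111 values.

111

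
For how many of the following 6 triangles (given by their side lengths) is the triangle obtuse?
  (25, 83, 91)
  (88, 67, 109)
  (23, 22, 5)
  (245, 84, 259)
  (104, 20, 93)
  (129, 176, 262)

(25,83,91): 25²+83² = 7514 < 8281 = 91² → obtuse
(88,67,109): 67²+88² = 12233 > 11881 = 109² → acute
(23,22,5): 5²+22² = 509 < 529 = 23² → obtuse
(245,84,259): 84²+245² = 67081 = 259² → right
(104,20,93): 20²+93² = 9049 < 10816 = 104² → obtuse
(129,176,262): 129²+176² = 47617 < 68644 = 262² → obtuse
4 of the 6 are obtuse.

4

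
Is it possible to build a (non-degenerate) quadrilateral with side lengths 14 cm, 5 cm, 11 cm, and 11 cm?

Yes

A quadrilateral exists iff every side is shorter than the sum of the others — equivalently, the longest side is less than the sum of the rest.
Longest side 14 < 27 (sum of the remaining 3), so yes.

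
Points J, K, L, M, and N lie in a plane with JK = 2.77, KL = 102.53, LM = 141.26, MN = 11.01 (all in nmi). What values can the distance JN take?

24.95 ≤ JN ≤ 257.57 nmi

The maximum is all hops collinear in one direction: 2.77 + 102.53 + 141.26 + 11.01 = 257.57.
The longest hop is 141.26; the others sum to 116.31. Folding the others back against it leaves at least 141.26 − 116.31 = 24.95.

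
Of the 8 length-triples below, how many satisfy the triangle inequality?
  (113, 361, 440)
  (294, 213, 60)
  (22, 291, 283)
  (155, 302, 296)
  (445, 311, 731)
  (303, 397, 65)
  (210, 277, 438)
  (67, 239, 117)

(113,361,440): 113+361 > 440 → valid
(60,213,294): 60+213 ≤ 294 → not valid
(22,283,291): 22+283 > 291 → valid
(155,296,302): 155+296 > 302 → valid
(311,445,731): 311+445 > 731 → valid
(65,303,397): 65+303 ≤ 397 → not valid
(210,277,438): 210+277 > 438 → valid
(67,117,239): 67+117 ≤ 239 → not valid
5 of the 8 triples form a triangle.

5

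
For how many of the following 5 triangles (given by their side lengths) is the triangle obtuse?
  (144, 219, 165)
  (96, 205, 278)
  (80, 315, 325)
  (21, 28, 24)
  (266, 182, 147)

2

(144,219,165): 144²+165² = 47961 = 219² → right
(96,205,278): 96²+205² = 51241 < 77284 = 278² → obtuse
(80,315,325): 80²+315² = 105625 = 325² → right
(21,28,24): 21²+24² = 1017 > 784 = 28² → acute
(266,182,147): 147²+182² = 54733 < 70756 = 266² → obtuse
2 of the 5 are obtuse.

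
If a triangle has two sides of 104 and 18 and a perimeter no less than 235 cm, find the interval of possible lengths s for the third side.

Triangle inequality alone gives 86 < s < 122.
The perimeter condition gives s ≥ 235 − 104 − 18 = 113.
Intersecting the two: 113 ≤ s < 122.

113 ≤ s < 122 cm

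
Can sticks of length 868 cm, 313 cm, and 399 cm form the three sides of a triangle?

No

The longest side is 868, but the other two sum to only 712.
712 < 868, so the triangle inequality fails.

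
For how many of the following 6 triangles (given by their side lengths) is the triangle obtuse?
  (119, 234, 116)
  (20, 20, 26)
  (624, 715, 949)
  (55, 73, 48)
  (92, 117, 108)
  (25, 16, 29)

(119,234,116): 116²+119² = 27617 < 54756 = 234² → obtuse
(20,20,26): 20²+20² = 800 > 676 = 26² → acute
(624,715,949): 624²+715² = 900601 = 949² → right
(55,73,48): 48²+55² = 5329 = 73² → right
(92,117,108): 92²+108² = 20128 > 13689 = 117² → acute
(25,16,29): 16²+25² = 881 > 841 = 29² → acute
1 of the 6 is obtuse.

1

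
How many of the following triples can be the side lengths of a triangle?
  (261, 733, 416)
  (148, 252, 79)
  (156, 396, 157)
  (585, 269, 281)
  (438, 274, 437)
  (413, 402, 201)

2

(261,416,733): 261+416 ≤ 733 → not valid
(79,148,252): 79+148 ≤ 252 → not valid
(156,157,396): 156+157 ≤ 396 → not valid
(269,281,585): 269+281 ≤ 585 → not valid
(274,437,438): 274+437 > 438 → valid
(201,402,413): 201+402 > 413 → valid
2 of the 6 triples form a triangle.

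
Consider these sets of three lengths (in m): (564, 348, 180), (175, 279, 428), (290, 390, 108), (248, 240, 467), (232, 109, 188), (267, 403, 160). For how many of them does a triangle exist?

(180,348,564): 180+348 ≤ 564 → not valid
(175,279,428): 175+279 > 428 → valid
(108,290,390): 108+290 > 390 → valid
(240,248,467): 240+248 > 467 → valid
(109,188,232): 109+188 > 232 → valid
(160,267,403): 160+267 > 403 → valid
5 of the 6 triples form a triangle.

5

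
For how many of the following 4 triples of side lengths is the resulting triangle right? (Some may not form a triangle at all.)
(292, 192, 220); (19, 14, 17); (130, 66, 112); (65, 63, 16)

(292,192,220): 192²+220² = 85264 = 292² → right
(19,14,17): 14²+17² = 485 > 361 = 19² → acute
(130,66,112): 66²+112² = 16900 = 130² → right
(65,63,16): 16²+63² = 4225 = 65² → right
3 of the 4 are right.

3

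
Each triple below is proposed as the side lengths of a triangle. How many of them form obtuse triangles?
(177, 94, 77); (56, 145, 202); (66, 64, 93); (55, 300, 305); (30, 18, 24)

1

(177,94,77): 77+94 ≤ 177, not a triangle
(56,145,202): 56+145 ≤ 202, not a triangle
(66,64,93): 64²+66² = 8452 < 8649 = 93² → obtuse
(55,300,305): 55²+300² = 93025 = 305² → right
(30,18,24): 18²+24² = 900 = 30² → right
1 of the 5 is obtuse.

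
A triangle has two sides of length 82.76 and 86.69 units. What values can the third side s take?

By the triangle inequality, s must be less than 82.76 + 86.69 = 169.45 and greater than |82.76 − 86.69| = 3.93.

3.93 < s < 169.45 (units)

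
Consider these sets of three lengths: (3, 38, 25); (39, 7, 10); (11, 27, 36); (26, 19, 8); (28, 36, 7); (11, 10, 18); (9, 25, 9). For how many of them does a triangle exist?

3

(3,25,38): 3+25 ≤ 38 → not valid
(7,10,39): 7+10 ≤ 39 → not valid
(11,27,36): 11+27 > 36 → valid
(8,19,26): 8+19 > 26 → valid
(7,28,36): 7+28 ≤ 36 → not valid
(10,11,18): 10+11 > 18 → valid
(9,9,25): 9+9 ≤ 25 → not valid
3 of the 7 triples form a triangle.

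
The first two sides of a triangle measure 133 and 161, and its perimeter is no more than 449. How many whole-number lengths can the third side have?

127

Triangle inequality: 28 < x < 294. Perimeter ≤ 449 gives x ≤ 449 − 133 − 161 = 155.
So 28 < x ≤ 155; integers 29 through 155: 127 values.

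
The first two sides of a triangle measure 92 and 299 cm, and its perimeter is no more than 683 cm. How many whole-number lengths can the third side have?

85

Triangle inequality: 207 < x < 391. Perimeter ≤ 683 gives x ≤ 683 − 92 − 299 = 292.
So 207 < x ≤ 292; integers 208 through 292: 85 values.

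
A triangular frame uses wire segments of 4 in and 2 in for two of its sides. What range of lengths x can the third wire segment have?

By the triangle inequality, x must be less than 4 + 2 = 6 and greater than |4 − 2| = 2.

2 < x < 6 (in)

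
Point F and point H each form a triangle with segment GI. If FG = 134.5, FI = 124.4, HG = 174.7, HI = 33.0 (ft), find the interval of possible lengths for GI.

141.7 < GI < 207.7

From triangle FGI: |134.5 − 124.4| < GI < 134.5 + 124.4, i.e. 10.1 < GI < 258.9.
From triangle HGI: 141.7 < GI < 207.7.
Both must hold, so GI lies in the intersection.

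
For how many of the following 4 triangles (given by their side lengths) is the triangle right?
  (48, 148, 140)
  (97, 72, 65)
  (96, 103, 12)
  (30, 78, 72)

(48,148,140): 48²+140² = 21904 = 148² → right
(97,72,65): 65²+72² = 9409 = 97² → right
(96,103,12): 12²+96² = 9360 < 10609 = 103² → obtuse
(30,78,72): 30²+72² = 6084 = 78² → right
3 of the 4 are right.

3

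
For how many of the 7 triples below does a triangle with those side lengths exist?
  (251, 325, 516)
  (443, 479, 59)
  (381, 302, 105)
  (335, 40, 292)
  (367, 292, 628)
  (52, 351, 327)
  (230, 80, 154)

(251,325,516): 251+325 > 516 → valid
(59,443,479): 59+443 > 479 → valid
(105,302,381): 105+302 > 381 → valid
(40,292,335): 40+292 ≤ 335 → not valid
(292,367,628): 292+367 > 628 → valid
(52,327,351): 52+327 > 351 → valid
(80,154,230): 80+154 > 230 → valid
6 of the 7 triples form a triangle.

6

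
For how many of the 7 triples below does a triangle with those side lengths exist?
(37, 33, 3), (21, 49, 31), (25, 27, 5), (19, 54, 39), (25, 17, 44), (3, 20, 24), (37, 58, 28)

4

(3,33,37): 3+33 ≤ 37 → not valid
(21,31,49): 21+31 > 49 → valid
(5,25,27): 5+25 > 27 → valid
(19,39,54): 19+39 > 54 → valid
(17,25,44): 17+25 ≤ 44 → not valid
(3,20,24): 3+20 ≤ 24 → not valid
(28,37,58): 28+37 > 58 → valid
4 of the 7 triples form a triangle.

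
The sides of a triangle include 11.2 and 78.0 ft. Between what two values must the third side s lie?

66.8 < s < 89.2

By the triangle inequality, s must be less than 11.2 + 78.0 = 89.2 and greater than |11.2 − 78.0| = 66.8.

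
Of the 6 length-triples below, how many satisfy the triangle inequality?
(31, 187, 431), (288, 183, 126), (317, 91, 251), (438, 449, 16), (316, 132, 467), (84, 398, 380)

(31,187,431): 31+187 ≤ 431 → not valid
(126,183,288): 126+183 > 288 → valid
(91,251,317): 91+251 > 317 → valid
(16,438,449): 16+438 > 449 → valid
(132,316,467): 132+316 ≤ 467 → not valid
(84,380,398): 84+380 > 398 → valid
4 of the 6 triples form a triangle.

4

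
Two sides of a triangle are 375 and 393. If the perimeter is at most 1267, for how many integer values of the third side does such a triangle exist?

Triangle inequality: 18 < x < 768. Perimeter ≤ 1267 gives x ≤ 1267 − 375 − 393 = 499.
So 18 < x ≤ 499; integers 19 through 499: 481 values.

481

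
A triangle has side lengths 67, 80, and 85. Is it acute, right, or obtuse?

acute

Compare the square of the longest side to the sum of squares of the other two: 67² + 80² = 10889 > 7225 = 85².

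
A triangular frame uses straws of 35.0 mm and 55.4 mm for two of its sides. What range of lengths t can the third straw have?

20.4 < t < 90.4

By the triangle inequality, t must be less than 35.0 + 55.4 = 90.4 and greater than |35.0 − 55.4| = 20.4.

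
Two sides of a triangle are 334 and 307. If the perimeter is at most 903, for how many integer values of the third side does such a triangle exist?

Triangle inequality: 27 < x < 641. Perimeter ≤ 903 gives x ≤ 903 − 334 − 307 = 262.
So 27 < x ≤ 262; integers 28 through 262: 235 values.

235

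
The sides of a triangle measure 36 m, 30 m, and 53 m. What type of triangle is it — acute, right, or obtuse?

Compare the square of the longest side to the sum of squares of the other two: 30² + 36² = 2196 < 2809 = 53².

obtuse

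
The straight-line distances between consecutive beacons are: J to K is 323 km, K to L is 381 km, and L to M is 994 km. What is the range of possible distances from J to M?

290 ≤ JM ≤ 1698 km

The maximum is all hops collinear in one direction: 323 + 381 + 994 = 1698.
The longest hop is 994; the others sum to 704. Folding the others back against it leaves at least 994 − 704 = 290.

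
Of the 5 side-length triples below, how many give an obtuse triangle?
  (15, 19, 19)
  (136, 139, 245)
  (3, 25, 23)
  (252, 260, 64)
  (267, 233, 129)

3

(15,19,19): 15²+19² = 586 > 361 = 19² → acute
(136,139,245): 136²+139² = 37817 < 60025 = 245² → obtuse
(3,25,23): 3²+23² = 538 < 625 = 25² → obtuse
(252,260,64): 64²+252² = 67600 = 260² → right
(267,233,129): 129²+233² = 70930 < 71289 = 267² → obtuse
3 of the 5 are obtuse.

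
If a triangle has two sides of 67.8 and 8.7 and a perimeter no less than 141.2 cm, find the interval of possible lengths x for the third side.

64.7 ≤ x < 76.5 cm

Triangle inequality alone gives 59.1 < x < 76.5.
The perimeter condition gives x ≥ 141.2 − 67.8 − 8.7 = 64.7.
Intersecting the two: 64.7 ≤ x < 76.5.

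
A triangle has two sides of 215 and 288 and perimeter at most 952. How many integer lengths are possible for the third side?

376

Triangle inequality: 73 < x < 503. Perimeter ≤ 952 gives x ≤ 952 − 215 − 288 = 449.
So 73 < x ≤ 449; integers 74 through 449: 376 values.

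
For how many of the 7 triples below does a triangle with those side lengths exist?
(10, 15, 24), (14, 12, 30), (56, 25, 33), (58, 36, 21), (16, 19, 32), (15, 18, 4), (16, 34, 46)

5

(10,15,24): 10+15 > 24 → valid
(12,14,30): 12+14 ≤ 30 → not valid
(25,33,56): 25+33 > 56 → valid
(21,36,58): 21+36 ≤ 58 → not valid
(16,19,32): 16+19 > 32 → valid
(4,15,18): 4+15 > 18 → valid
(16,34,46): 16+34 > 46 → valid
5 of the 7 triples form a triangle.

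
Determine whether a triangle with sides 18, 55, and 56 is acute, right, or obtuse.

Compare the square of the longest side to the sum of squares of the other two: 18² + 55² = 3349 > 3136 = 56².

acute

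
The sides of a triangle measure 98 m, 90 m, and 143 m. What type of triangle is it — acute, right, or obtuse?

obtuse

Compare the square of the longest side to the sum of squares of the other two: 90² + 98² = 17704 < 20449 = 143².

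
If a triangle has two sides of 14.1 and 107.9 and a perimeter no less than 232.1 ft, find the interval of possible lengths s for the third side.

110.1 ≤ s < 122.0 ft

Triangle inequality alone gives 93.8 < s < 122.0.
The perimeter condition gives s ≥ 232.1 − 14.1 − 107.9 = 110.1.
Intersecting the two: 110.1 ≤ s < 122.0.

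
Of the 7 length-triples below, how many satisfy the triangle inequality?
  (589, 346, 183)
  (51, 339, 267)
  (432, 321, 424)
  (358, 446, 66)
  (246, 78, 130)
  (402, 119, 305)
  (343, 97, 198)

2

(183,346,589): 183+346 ≤ 589 → not valid
(51,267,339): 51+267 ≤ 339 → not valid
(321,424,432): 321+424 > 432 → valid
(66,358,446): 66+358 ≤ 446 → not valid
(78,130,246): 78+130 ≤ 246 → not valid
(119,305,402): 119+305 > 402 → valid
(97,198,343): 97+198 ≤ 343 → not valid
2 of the 7 triples form a triangle.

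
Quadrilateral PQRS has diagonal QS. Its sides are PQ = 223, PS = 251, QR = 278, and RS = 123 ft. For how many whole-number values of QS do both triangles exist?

245

From triangle PQS: 28 < QS < 474.
From triangle RQS: 155 < QS < 401.
Intersection: 155 < QS < 401, so integers 156 through 400: 245 values.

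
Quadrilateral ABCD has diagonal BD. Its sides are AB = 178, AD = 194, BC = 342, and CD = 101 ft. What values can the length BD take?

From triangle ABD: |178 − 194| < BD < 178 + 194, i.e. 16 < BD < 372.
From triangle CBD: 241 < BD < 443.
Both must hold, so BD lies in the intersection.

241 < BD < 372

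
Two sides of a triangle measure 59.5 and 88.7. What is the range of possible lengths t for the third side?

By the triangle inequality, t must be less than 59.5 + 88.7 = 148.2 and greater than |59.5 − 88.7| = 29.2.

29.2 < t < 148.2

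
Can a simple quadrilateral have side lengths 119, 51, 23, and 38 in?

No

For a quadrilateral, each side must be shorter than the sum of the others.
Here the longest side is 119, but the remaining 3 sides sum to only 112.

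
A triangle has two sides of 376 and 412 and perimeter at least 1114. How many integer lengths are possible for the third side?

Triangle inequality: 36 < x < 788. Perimeter ≥ 1114 gives x ≥ 1114 − 376 − 412 = 326.
So 326 ≤ x < 788; integers 326 through 787: 462 values.

462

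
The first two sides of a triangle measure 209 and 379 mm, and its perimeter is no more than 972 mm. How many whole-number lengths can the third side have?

Triangle inequality: 170 < x < 588. Perimeter ≤ 972 gives x ≤ 972 − 209 − 379 = 384.
So 170 < x ≤ 384; integers 171 through 384: 214 values.

214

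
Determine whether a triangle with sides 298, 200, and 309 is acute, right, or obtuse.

acute

Compare the square of the longest side to the sum of squares of the other two: 200² + 298² = 128804 > 95481 = 309².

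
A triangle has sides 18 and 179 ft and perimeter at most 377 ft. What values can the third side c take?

161 < c ≤ 180 ft

Triangle inequality alone gives 161 < c < 197.
The perimeter condition gives c ≤ 377 − 18 − 179 = 180.
Intersecting the two: 161 < c ≤ 180.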